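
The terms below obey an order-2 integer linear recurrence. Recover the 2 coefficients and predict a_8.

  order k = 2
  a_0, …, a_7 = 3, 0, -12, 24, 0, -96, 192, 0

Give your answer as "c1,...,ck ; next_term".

  a_2 = -2·0 + -4·3 = -12
  a_3 = -2·-12 + -4·0 = 24
  a_4 = -2·24 + -4·-12 = 0
  a_5 = -2·0 + -4·24 = -96
  a_6 = -2·-96 + -4·0 = 192
  a_7 = -2·192 + -4·-96 = 0
  a_8 = -2·0 + -4·192 = -768

-2,-4 ; -768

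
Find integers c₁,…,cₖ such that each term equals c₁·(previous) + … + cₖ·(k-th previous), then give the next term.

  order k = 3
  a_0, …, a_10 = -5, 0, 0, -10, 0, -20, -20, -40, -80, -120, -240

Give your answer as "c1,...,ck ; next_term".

0,2,2 ; -400

  a_3 = 0·0 + 2·0 + 2·-5 = -10
  a_4 = 0·-10 + 2·0 + 2·0 = 0
  a_5 = 0·0 + 2·-10 + 2·0 = -20
  a_6 = 0·-20 + 2·0 + 2·-10 = -20
  a_7 = 0·-20 + 2·-20 + 2·0 = -40
  a_8 = 0·-40 + 2·-20 + 2·-20 = -80
  a_9 = 0·-80 + 2·-40 + 2·-20 = -120
  a_10 = 0·-120 + 2·-80 + 2·-40 = -240
  a_11 = 0·-240 + 2·-120 + 2·-80 = -400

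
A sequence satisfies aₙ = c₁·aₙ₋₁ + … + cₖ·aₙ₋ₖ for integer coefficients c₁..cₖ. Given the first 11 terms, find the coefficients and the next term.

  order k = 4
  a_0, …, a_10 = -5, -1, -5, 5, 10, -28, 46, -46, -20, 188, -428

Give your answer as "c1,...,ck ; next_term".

  a_4 = -2·5 + -2·-5 + 0·-1 + -2·-5 = 10
  a_5 = -2·10 + -2·5 + 0·-5 + -2·-1 = -28
  a_6 = -2·-28 + -2·10 + 0·5 + -2·-5 = 46
  a_7 = -2·46 + -2·-28 + 0·10 + -2·5 = -46
  a_8 = -2·-46 + -2·46 + 0·-28 + -2·10 = -20
  a_9 = -2·-20 + -2·-46 + 0·46 + -2·-28 = 188
  a_10 = -2·188 + -2·-20 + 0·-46 + -2·46 = -428
  a_11 = -2·-428 + -2·188 + 0·-20 + -2·-46 = 572

-2,-2,0,-2 ; 572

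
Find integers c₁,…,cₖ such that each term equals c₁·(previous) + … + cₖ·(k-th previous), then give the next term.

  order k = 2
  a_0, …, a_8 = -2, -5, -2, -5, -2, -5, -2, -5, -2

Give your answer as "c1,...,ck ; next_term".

  a_2 = 0·-5 + 1·-2 = -2
  a_3 = 0·-2 + 1·-5 = -5
  a_4 = 0·-5 + 1·-2 = -2
  a_5 = 0·-2 + 1·-5 = -5
  a_6 = 0·-5 + 1·-2 = -2
  a_7 = 0·-2 + 1·-5 = -5
  a_8 = 0·-5 + 1·-2 = -2
  a_9 = 0·-2 + 1·-5 = -5

0,1 ; -5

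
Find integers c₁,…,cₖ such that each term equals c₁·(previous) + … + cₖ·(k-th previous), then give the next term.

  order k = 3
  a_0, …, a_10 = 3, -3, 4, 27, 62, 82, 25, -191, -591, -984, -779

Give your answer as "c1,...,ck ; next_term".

3,-4,1 ; 1008

  a_3 = 3·4 + -4·-3 + 1·3 = 27
  a_4 = 3·27 + -4·4 + 1·-3 = 62
  a_5 = 3·62 + -4·27 + 1·4 = 82
  a_6 = 3·82 + -4·62 + 1·27 = 25
  a_7 = 3·25 + -4·82 + 1·62 = -191
  a_8 = 3·-191 + -4·25 + 1·82 = -591
  a_9 = 3·-591 + -4·-191 + 1·25 = -984
  a_10 = 3·-984 + -4·-591 + 1·-191 = -779
  a_11 = 3·-779 + -4·-984 + 1·-591 = 1008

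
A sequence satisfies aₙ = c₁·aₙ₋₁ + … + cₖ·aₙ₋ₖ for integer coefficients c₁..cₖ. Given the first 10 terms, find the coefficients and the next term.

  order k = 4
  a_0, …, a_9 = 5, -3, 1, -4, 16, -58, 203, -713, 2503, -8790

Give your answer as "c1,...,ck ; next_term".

-3,2,1,1 ; 30866

  a_4 = -3·-4 + 2·1 + 1·-3 + 1·5 = 16
  a_5 = -3·16 + 2·-4 + 1·1 + 1·-3 = -58
  a_6 = -3·-58 + 2·16 + 1·-4 + 1·1 = 203
  a_7 = -3·203 + 2·-58 + 1·16 + 1·-4 = -713
  a_8 = -3·-713 + 2·203 + 1·-58 + 1·16 = 2503
  a_9 = -3·2503 + 2·-713 + 1·203 + 1·-58 = -8790
  a_10 = -3·-8790 + 2·2503 + 1·-713 + 1·203 = 30866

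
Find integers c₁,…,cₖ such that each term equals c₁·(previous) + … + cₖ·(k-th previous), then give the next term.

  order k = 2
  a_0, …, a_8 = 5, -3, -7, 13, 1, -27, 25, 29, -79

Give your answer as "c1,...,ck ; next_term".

  a_2 = -1·-3 + -2·5 = -7
  a_3 = -1·-7 + -2·-3 = 13
  a_4 = -1·13 + -2·-7 = 1
  a_5 = -1·1 + -2·13 = -27
  a_6 = -1·-27 + -2·1 = 25
  a_7 = -1·25 + -2·-27 = 29
  a_8 = -1·29 + -2·25 = -79
  a_9 = -1·-79 + -2·29 = 21

-1,-2 ; 21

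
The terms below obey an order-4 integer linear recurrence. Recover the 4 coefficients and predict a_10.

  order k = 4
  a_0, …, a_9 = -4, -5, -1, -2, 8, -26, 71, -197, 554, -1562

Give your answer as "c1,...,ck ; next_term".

  a_4 = -3·-2 + -1·-1 + -1·-5 + 1·-4 = 8
  a_5 = -3·8 + -1·-2 + -1·-1 + 1·-5 = -26
  a_6 = -3·-26 + -1·8 + -1·-2 + 1·-1 = 71
  a_7 = -3·71 + -1·-26 + -1·8 + 1·-2 = -197
  a_8 = -3·-197 + -1·71 + -1·-26 + 1·8 = 554
  a_9 = -3·554 + -1·-197 + -1·71 + 1·-26 = -1562
  a_10 = -3·-1562 + -1·554 + -1·-197 + 1·71 = 4400

-3,-1,-1,1 ; 4400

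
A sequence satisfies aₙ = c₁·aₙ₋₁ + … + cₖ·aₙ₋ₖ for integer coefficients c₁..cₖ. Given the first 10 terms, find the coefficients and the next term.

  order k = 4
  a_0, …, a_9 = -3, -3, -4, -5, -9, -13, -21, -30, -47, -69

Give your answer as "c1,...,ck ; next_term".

1,1,-1,1 ; -107

  a_4 = 1·-5 + 1·-4 + -1·-3 + 1·-3 = -9
  a_5 = 1·-9 + 1·-5 + -1·-4 + 1·-3 = -13
  a_6 = 1·-13 + 1·-9 + -1·-5 + 1·-4 = -21
  a_7 = 1·-21 + 1·-13 + -1·-9 + 1·-5 = -30
  a_8 = 1·-30 + 1·-21 + -1·-13 + 1·-9 = -47
  a_9 = 1·-47 + 1·-30 + -1·-21 + 1·-13 = -69
  a_10 = 1·-69 + 1·-47 + -1·-30 + 1·-21 = -107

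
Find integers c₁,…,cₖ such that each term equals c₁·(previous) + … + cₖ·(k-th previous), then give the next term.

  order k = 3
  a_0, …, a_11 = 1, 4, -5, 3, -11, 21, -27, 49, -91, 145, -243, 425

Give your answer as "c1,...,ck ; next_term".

-1,0,-2 ; -715

  a_3 = -1·-5 + 0·4 + -2·1 = 3
  a_4 = -1·3 + 0·-5 + -2·4 = -11
  a_5 = -1·-11 + 0·3 + -2·-5 = 21
  a_6 = -1·21 + 0·-11 + -2·3 = -27
  a_7 = -1·-27 + 0·21 + -2·-11 = 49
  a_8 = -1·49 + 0·-27 + -2·21 = -91
  a_9 = -1·-91 + 0·49 + -2·-27 = 145
  a_10 = -1·145 + 0·-91 + -2·49 = -243
  a_11 = -1·-243 + 0·145 + -2·-91 = 425
  a_12 = -1·425 + 0·-243 + -2·145 = -715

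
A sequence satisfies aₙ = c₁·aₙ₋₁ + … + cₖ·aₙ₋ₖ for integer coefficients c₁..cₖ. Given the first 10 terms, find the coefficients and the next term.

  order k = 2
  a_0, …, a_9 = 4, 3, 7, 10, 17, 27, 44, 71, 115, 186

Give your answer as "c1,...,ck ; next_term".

  a_2 = 1·3 + 1·4 = 7
  a_3 = 1·7 + 1·3 = 10
  a_4 = 1·10 + 1·7 = 17
  a_5 = 1·17 + 1·10 = 27
  a_6 = 1·27 + 1·17 = 44
  a_7 = 1·44 + 1·27 = 71
  a_8 = 1·71 + 1·44 = 115
  a_9 = 1·115 + 1·71 = 186
  a_10 = 1·186 + 1·115 = 301

1,1 ; 301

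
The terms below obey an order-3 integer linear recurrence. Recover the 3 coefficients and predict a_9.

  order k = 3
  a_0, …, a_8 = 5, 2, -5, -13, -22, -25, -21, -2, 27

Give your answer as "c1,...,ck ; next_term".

  a_3 = 1·-5 + 1·2 + -2·5 = -13
  a_4 = 1·-13 + 1·-5 + -2·2 = -22
  a_5 = 1·-22 + 1·-13 + -2·-5 = -25
  a_6 = 1·-25 + 1·-22 + -2·-13 = -21
  a_7 = 1·-21 + 1·-25 + -2·-22 = -2
  a_8 = 1·-2 + 1·-21 + -2·-25 = 27
  a_9 = 1·27 + 1·-2 + -2·-21 = 67

1,1,-2 ; 67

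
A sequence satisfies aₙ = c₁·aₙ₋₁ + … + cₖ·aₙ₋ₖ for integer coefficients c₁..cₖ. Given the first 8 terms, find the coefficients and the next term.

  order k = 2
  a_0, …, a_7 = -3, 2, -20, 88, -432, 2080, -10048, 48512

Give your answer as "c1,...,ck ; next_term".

-4,4 ; -234240

  a_2 = -4·2 + 4·-3 = -20
  a_3 = -4·-20 + 4·2 = 88
  a_4 = -4·88 + 4·-20 = -432
  a_5 = -4·-432 + 4·88 = 2080
  a_6 = -4·2080 + 4·-432 = -10048
  a_7 = -4·-10048 + 4·2080 = 48512
  a_8 = -4·48512 + 4·-10048 = -234240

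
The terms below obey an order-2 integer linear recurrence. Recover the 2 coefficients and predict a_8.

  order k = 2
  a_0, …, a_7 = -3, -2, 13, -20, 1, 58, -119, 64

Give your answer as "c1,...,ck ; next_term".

-2,-3 ; 229

  a_2 = -2·-2 + -3·-3 = 13
  a_3 = -2·13 + -3·-2 = -20
  a_4 = -2·-20 + -3·13 = 1
  a_5 = -2·1 + -3·-20 = 58
  a_6 = -2·58 + -3·1 = -119
  a_7 = -2·-119 + -3·58 = 64
  a_8 = -2·64 + -3·-119 = 229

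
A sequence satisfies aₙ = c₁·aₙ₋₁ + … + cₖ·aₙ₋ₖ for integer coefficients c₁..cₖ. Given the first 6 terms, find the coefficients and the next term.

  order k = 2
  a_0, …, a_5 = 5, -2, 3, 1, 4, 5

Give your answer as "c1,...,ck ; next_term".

  a_2 = 1·-2 + 1·5 = 3
  a_3 = 1·3 + 1·-2 = 1
  a_4 = 1·1 + 1·3 = 4
  a_5 = 1·4 + 1·1 = 5
  a_6 = 1·5 + 1·4 = 9

1,1 ; 9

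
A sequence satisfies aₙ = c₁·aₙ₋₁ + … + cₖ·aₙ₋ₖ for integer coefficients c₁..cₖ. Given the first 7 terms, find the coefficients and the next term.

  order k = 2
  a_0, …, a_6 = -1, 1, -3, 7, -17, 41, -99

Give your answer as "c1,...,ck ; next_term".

-2,1 ; 239

  a_2 = -2·1 + 1·-1 = -3
  a_3 = -2·-3 + 1·1 = 7
  a_4 = -2·7 + 1·-3 = -17
  a_5 = -2·-17 + 1·7 = 41
  a_6 = -2·41 + 1·-17 = -99
  a_7 = -2·-99 + 1·41 = 239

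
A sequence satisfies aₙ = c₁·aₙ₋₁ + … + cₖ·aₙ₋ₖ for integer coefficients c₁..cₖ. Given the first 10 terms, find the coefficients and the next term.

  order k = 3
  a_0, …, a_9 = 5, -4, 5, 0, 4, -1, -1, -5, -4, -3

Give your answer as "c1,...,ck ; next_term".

1,0,-1 ; 2

  a_3 = 1·5 + 0·-4 + -1·5 = 0
  a_4 = 1·0 + 0·5 + -1·-4 = 4
  a_5 = 1·4 + 0·0 + -1·5 = -1
  a_6 = 1·-1 + 0·4 + -1·0 = -1
  a_7 = 1·-1 + 0·-1 + -1·4 = -5
  a_8 = 1·-5 + 0·-1 + -1·-1 = -4
  a_9 = 1·-4 + 0·-5 + -1·-1 = -3
  a_10 = 1·-3 + 0·-4 + -1·-5 = 2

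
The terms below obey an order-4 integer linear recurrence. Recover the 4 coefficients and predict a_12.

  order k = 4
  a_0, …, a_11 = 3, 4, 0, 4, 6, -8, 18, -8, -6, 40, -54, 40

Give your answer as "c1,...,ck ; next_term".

  a_4 = -2·4 + -1·0 + 2·4 + 2·3 = 6
  a_5 = -2·6 + -1·4 + 2·0 + 2·4 = -8
  a_6 = -2·-8 + -1·6 + 2·4 + 2·0 = 18
  a_7 = -2·18 + -1·-8 + 2·6 + 2·4 = -8
  a_8 = -2·-8 + -1·18 + 2·-8 + 2·6 = -6
  a_9 = -2·-6 + -1·-8 + 2·18 + 2·-8 = 40
  a_10 = -2·40 + -1·-6 + 2·-8 + 2·18 = -54
  a_11 = -2·-54 + -1·40 + 2·-6 + 2·-8 = 40
  a_12 = -2·40 + -1·-54 + 2·40 + 2·-6 = 42

-2,-1,2,2 ; 42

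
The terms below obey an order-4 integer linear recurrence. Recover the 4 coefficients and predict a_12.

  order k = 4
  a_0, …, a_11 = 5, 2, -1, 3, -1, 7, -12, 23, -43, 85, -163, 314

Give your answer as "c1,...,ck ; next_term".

-1,1,-1,1 ; -605

  a_4 = -1·3 + 1·-1 + -1·2 + 1·5 = -1
  a_5 = -1·-1 + 1·3 + -1·-1 + 1·2 = 7
  a_6 = -1·7 + 1·-1 + -1·3 + 1·-1 = -12
  a_7 = -1·-12 + 1·7 + -1·-1 + 1·3 = 23
  a_8 = -1·23 + 1·-12 + -1·7 + 1·-1 = -43
  a_9 = -1·-43 + 1·23 + -1·-12 + 1·7 = 85
  a_10 = -1·85 + 1·-43 + -1·23 + 1·-12 = -163
  a_11 = -1·-163 + 1·85 + -1·-43 + 1·23 = 314
  a_12 = -1·314 + 1·-163 + -1·85 + 1·-43 = -605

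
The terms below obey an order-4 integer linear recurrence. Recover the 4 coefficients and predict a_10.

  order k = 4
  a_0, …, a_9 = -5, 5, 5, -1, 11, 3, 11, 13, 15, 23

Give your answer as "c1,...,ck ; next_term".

  a_4 = -1·-1 + 1·5 + 2·5 + 1·-5 = 11
  a_5 = -1·11 + 1·-1 + 2·5 + 1·5 = 3
  a_6 = -1·3 + 1·11 + 2·-1 + 1·5 = 11
  a_7 = -1·11 + 1·3 + 2·11 + 1·-1 = 13
  a_8 = -1·13 + 1·11 + 2·3 + 1·11 = 15
  a_9 = -1·15 + 1·13 + 2·11 + 1·3 = 23
  a_10 = -1·23 + 1·15 + 2·13 + 1·11 = 29

-1,1,2,1 ; 29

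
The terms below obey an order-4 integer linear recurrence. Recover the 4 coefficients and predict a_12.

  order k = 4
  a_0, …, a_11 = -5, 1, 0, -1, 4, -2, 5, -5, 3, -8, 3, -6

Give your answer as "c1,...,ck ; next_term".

0,1,-1,-1 ; 8

  a_4 = 0·-1 + 1·0 + -1·1 + -1·-5 = 4
  a_5 = 0·4 + 1·-1 + -1·0 + -1·1 = -2
  a_6 = 0·-2 + 1·4 + -1·-1 + -1·0 = 5
  a_7 = 0·5 + 1·-2 + -1·4 + -1·-1 = -5
  a_8 = 0·-5 + 1·5 + -1·-2 + -1·4 = 3
  a_9 = 0·3 + 1·-5 + -1·5 + -1·-2 = -8
  a_10 = 0·-8 + 1·3 + -1·-5 + -1·5 = 3
  a_11 = 0·3 + 1·-8 + -1·3 + -1·-5 = -6
  a_12 = 0·-6 + 1·3 + -1·-8 + -1·3 = 8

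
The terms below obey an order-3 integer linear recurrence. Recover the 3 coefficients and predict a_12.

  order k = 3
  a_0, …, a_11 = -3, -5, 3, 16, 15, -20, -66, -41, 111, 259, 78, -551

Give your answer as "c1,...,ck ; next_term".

  a_3 = 1·3 + -2·-5 + -1·-3 = 16
  a_4 = 1·16 + -2·3 + -1·-5 = 15
  a_5 = 1·15 + -2·16 + -1·3 = -20
  a_6 = 1·-20 + -2·15 + -1·16 = -66
  a_7 = 1·-66 + -2·-20 + -1·15 = -41
  a_8 = 1·-41 + -2·-66 + -1·-20 = 111
  a_9 = 1·111 + -2·-41 + -1·-66 = 259
  a_10 = 1·259 + -2·111 + -1·-41 = 78
  a_11 = 1·78 + -2·259 + -1·111 = -551
  a_12 = 1·-551 + -2·78 + -1·259 = -966

1,-2,-1 ; -966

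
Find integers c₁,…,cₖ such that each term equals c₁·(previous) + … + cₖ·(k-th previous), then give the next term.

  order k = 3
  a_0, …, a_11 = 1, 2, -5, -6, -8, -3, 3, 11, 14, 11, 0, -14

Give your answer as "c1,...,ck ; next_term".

  a_3 = 1·-5 + 0·2 + -1·1 = -6
  a_4 = 1·-6 + 0·-5 + -1·2 = -8
  a_5 = 1·-8 + 0·-6 + -1·-5 = -3
  a_6 = 1·-3 + 0·-8 + -1·-6 = 3
  a_7 = 1·3 + 0·-3 + -1·-8 = 11
  a_8 = 1·11 + 0·3 + -1·-3 = 14
  a_9 = 1·14 + 0·11 + -1·3 = 11
  a_10 = 1·11 + 0·14 + -1·11 = 0
  a_11 = 1·0 + 0·11 + -1·14 = -14
  a_12 = 1·-14 + 0·0 + -1·11 = -25

1,0,-1 ; -25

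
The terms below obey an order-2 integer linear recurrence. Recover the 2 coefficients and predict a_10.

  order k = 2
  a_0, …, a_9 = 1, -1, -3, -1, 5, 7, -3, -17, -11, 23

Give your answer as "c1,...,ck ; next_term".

1,-2 ; 45

  a_2 = 1·-1 + -2·1 = -3
  a_3 = 1·-3 + -2·-1 = -1
  a_4 = 1·-1 + -2·-3 = 5
  a_5 = 1·5 + -2·-1 = 7
  a_6 = 1·7 + -2·5 = -3
  a_7 = 1·-3 + -2·7 = -17
  a_8 = 1·-17 + -2·-3 = -11
  a_9 = 1·-11 + -2·-17 = 23
  a_10 = 1·23 + -2·-11 = 45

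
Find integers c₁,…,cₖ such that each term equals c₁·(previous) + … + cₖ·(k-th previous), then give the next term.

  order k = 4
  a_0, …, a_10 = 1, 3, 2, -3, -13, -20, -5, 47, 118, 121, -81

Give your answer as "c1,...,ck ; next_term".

1,-1,-2,-2 ; -532

  a_4 = 1·-3 + -1·2 + -2·3 + -2·1 = -13
  a_5 = 1·-13 + -1·-3 + -2·2 + -2·3 = -20
  a_6 = 1·-20 + -1·-13 + -2·-3 + -2·2 = -5
  a_7 = 1·-5 + -1·-20 + -2·-13 + -2·-3 = 47
  a_8 = 1·47 + -1·-5 + -2·-20 + -2·-13 = 118
  a_9 = 1·118 + -1·47 + -2·-5 + -2·-20 = 121
  a_10 = 1·121 + -1·118 + -2·47 + -2·-5 = -81
  a_11 = 1·-81 + -1·121 + -2·118 + -2·47 = -532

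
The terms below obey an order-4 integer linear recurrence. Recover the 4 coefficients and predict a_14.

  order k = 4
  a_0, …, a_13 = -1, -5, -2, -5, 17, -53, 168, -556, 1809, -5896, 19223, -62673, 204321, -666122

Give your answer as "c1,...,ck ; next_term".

-2,3,-3,2 ; 2171672

  a_4 = -2·-5 + 3·-2 + -3·-5 + 2·-1 = 17
  a_5 = -2·17 + 3·-5 + -3·-2 + 2·-5 = -53
  a_6 = -2·-53 + 3·17 + -3·-5 + 2·-2 = 168
  a_7 = -2·168 + 3·-53 + -3·17 + 2·-5 = -556
  a_8 = -2·-556 + 3·168 + -3·-53 + 2·17 = 1809
  a_9 = -2·1809 + 3·-556 + -3·168 + 2·-53 = -5896
  a_10 = -2·-5896 + 3·1809 + -3·-556 + 2·168 = 19223
  a_11 = -2·19223 + 3·-5896 + -3·1809 + 2·-556 = -62673
  a_12 = -2·-62673 + 3·19223 + -3·-5896 + 2·1809 = 204321
  a_13 = -2·204321 + 3·-62673 + -3·19223 + 2·-5896 = -666122
  a_14 = -2·-666122 + 3·204321 + -3·-62673 + 2·19223 = 2171672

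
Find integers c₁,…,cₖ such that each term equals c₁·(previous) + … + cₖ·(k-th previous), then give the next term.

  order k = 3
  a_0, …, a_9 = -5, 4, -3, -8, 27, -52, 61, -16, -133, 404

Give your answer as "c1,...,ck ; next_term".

  a_3 = -2·-3 + -1·4 + 2·-5 = -8
  a_4 = -2·-8 + -1·-3 + 2·4 = 27
  a_5 = -2·27 + -1·-8 + 2·-3 = -52
  a_6 = -2·-52 + -1·27 + 2·-8 = 61
  a_7 = -2·61 + -1·-52 + 2·27 = -16
  a_8 = -2·-16 + -1·61 + 2·-52 = -133
  a_9 = -2·-133 + -1·-16 + 2·61 = 404
  a_10 = -2·404 + -1·-133 + 2·-16 = -707

-2,-1,2 ; -707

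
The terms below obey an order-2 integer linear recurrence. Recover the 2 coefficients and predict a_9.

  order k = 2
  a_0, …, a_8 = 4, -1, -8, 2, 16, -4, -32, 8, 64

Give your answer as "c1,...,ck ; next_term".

0,-2 ; -16

  a_2 = 0·-1 + -2·4 = -8
  a_3 = 0·-8 + -2·-1 = 2
  a_4 = 0·2 + -2·-8 = 16
  a_5 = 0·16 + -2·2 = -4
  a_6 = 0·-4 + -2·16 = -32
  a_7 = 0·-32 + -2·-4 = 8
  a_8 = 0·8 + -2·-32 = 64
  a_9 = 0·64 + -2·8 = -16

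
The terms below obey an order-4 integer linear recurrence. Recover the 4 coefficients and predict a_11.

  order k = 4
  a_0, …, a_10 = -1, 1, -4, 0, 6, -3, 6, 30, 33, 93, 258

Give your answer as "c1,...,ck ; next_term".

2,0,3,-3 ; 525

  a_4 = 2·0 + 0·-4 + 3·1 + -3·-1 = 6
  a_5 = 2·6 + 0·0 + 3·-4 + -3·1 = -3
  a_6 = 2·-3 + 0·6 + 3·0 + -3·-4 = 6
  a_7 = 2·6 + 0·-3 + 3·6 + -3·0 = 30
  a_8 = 2·30 + 0·6 + 3·-3 + -3·6 = 33
  a_9 = 2·33 + 0·30 + 3·6 + -3·-3 = 93
  a_10 = 2·93 + 0·33 + 3·30 + -3·6 = 258
  a_11 = 2·258 + 0·93 + 3·33 + -3·30 = 525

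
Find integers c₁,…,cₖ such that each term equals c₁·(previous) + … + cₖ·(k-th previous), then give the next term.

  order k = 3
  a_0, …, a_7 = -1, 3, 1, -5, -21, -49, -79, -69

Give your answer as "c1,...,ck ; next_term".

3,-3,-1 ; 79

  a_3 = 3·1 + -3·3 + -1·-1 = -5
  a_4 = 3·-5 + -3·1 + -1·3 = -21
  a_5 = 3·-21 + -3·-5 + -1·1 = -49
  a_6 = 3·-49 + -3·-21 + -1·-5 = -79
  a_7 = 3·-79 + -3·-49 + -1·-21 = -69
  a_8 = 3·-69 + -3·-79 + -1·-49 = 79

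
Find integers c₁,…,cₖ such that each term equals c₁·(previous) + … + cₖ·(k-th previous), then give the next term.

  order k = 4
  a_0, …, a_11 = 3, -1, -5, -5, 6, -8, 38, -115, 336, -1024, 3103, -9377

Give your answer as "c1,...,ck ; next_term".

  a_4 = -2·-5 + 2·-5 + -3·-1 + 1·3 = 6
  a_5 = -2·6 + 2·-5 + -3·-5 + 1·-1 = -8
  a_6 = -2·-8 + 2·6 + -3·-5 + 1·-5 = 38
  a_7 = -2·38 + 2·-8 + -3·6 + 1·-5 = -115
  a_8 = -2·-115 + 2·38 + -3·-8 + 1·6 = 336
  a_9 = -2·336 + 2·-115 + -3·38 + 1·-8 = -1024
  a_10 = -2·-1024 + 2·336 + -3·-115 + 1·38 = 3103
  a_11 = -2·3103 + 2·-1024 + -3·336 + 1·-115 = -9377
  a_12 = -2·-9377 + 2·3103 + -3·-1024 + 1·336 = 28368

-2,2,-3,1 ; 28368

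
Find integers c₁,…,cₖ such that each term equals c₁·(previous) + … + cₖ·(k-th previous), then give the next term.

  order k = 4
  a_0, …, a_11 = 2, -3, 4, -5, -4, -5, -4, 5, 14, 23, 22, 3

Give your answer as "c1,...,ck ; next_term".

  a_4 = 1·-5 + 0·4 + -1·-3 + -1·2 = -4
  a_5 = 1·-4 + 0·-5 + -1·4 + -1·-3 = -5
  a_6 = 1·-5 + 0·-4 + -1·-5 + -1·4 = -4
  a_7 = 1·-4 + 0·-5 + -1·-4 + -1·-5 = 5
  a_8 = 1·5 + 0·-4 + -1·-5 + -1·-4 = 14
  a_9 = 1·14 + 0·5 + -1·-4 + -1·-5 = 23
  a_10 = 1·23 + 0·14 + -1·5 + -1·-4 = 22
  a_11 = 1·22 + 0·23 + -1·14 + -1·5 = 3
  a_12 = 1·3 + 0·22 + -1·23 + -1·14 = -34

1,0,-1,-1 ; -34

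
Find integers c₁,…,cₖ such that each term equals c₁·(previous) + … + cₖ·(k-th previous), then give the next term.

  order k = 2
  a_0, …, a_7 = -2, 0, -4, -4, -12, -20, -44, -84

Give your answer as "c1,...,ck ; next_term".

1,2 ; -172

  a_2 = 1·0 + 2·-2 = -4
  a_3 = 1·-4 + 2·0 = -4
  a_4 = 1·-4 + 2·-4 = -12
  a_5 = 1·-12 + 2·-4 = -20
  a_6 = 1·-20 + 2·-12 = -44
  a_7 = 1·-44 + 2·-20 = -84
  a_8 = 1·-84 + 2·-44 = -172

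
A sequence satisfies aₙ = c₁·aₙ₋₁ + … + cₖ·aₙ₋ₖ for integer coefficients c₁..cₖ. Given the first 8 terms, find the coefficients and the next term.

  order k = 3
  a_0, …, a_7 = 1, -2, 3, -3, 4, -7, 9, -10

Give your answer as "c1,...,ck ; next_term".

-1,-1,-2 ; 15

  a_3 = -1·3 + -1·-2 + -2·1 = -3
  a_4 = -1·-3 + -1·3 + -2·-2 = 4
  a_5 = -1·4 + -1·-3 + -2·3 = -7
  a_6 = -1·-7 + -1·4 + -2·-3 = 9
  a_7 = -1·9 + -1·-7 + -2·4 = -10
  a_8 = -1·-10 + -1·9 + -2·-7 = 15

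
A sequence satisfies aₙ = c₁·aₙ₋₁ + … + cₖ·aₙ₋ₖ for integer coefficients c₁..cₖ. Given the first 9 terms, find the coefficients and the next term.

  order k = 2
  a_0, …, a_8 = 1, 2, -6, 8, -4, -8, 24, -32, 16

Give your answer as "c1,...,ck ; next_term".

  a_2 = -2·2 + -2·1 = -6
  a_3 = -2·-6 + -2·2 = 8
  a_4 = -2·8 + -2·-6 = -4
  a_5 = -2·-4 + -2·8 = -8
  a_6 = -2·-8 + -2·-4 = 24
  a_7 = -2·24 + -2·-8 = -32
  a_8 = -2·-32 + -2·24 = 16
  a_9 = -2·16 + -2·-32 = 32

-2,-2 ; 32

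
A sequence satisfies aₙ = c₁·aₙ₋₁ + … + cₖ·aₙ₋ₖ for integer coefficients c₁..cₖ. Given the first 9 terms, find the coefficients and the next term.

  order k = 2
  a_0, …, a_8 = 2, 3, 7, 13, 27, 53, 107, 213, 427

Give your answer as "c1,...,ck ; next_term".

1,2 ; 853

  a_2 = 1·3 + 2·2 = 7
  a_3 = 1·7 + 2·3 = 13
  a_4 = 1·13 + 2·7 = 27
  a_5 = 1·27 + 2·13 = 53
  a_6 = 1·53 + 2·27 = 107
  a_7 = 1·107 + 2·53 = 213
  a_8 = 1·213 + 2·107 = 427
  a_9 = 1·427 + 2·213 = 853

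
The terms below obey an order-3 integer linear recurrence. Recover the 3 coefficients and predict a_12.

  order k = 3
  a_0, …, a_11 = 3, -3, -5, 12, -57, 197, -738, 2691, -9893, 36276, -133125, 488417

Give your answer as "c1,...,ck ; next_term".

  a_3 = -3·-5 + 3·-3 + 2·3 = 12
  a_4 = -3·12 + 3·-5 + 2·-3 = -57
  a_5 = -3·-57 + 3·12 + 2·-5 = 197
  a_6 = -3·197 + 3·-57 + 2·12 = -738
  a_7 = -3·-738 + 3·197 + 2·-57 = 2691
  a_8 = -3·2691 + 3·-738 + 2·197 = -9893
  a_9 = -3·-9893 + 3·2691 + 2·-738 = 36276
  a_10 = -3·36276 + 3·-9893 + 2·2691 = -133125
  a_11 = -3·-133125 + 3·36276 + 2·-9893 = 488417
  a_12 = -3·488417 + 3·-133125 + 2·36276 = -1792074

-3,3,2 ; -1792074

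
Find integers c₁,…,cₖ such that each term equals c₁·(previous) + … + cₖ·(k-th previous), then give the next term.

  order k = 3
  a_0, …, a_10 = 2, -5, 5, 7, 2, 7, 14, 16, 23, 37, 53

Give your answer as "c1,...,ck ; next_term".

1,0,1 ; 76

  a_3 = 1·5 + 0·-5 + 1·2 = 7
  a_4 = 1·7 + 0·5 + 1·-5 = 2
  a_5 = 1·2 + 0·7 + 1·5 = 7
  a_6 = 1·7 + 0·2 + 1·7 = 14
  a_7 = 1·14 + 0·7 + 1·2 = 16
  a_8 = 1·16 + 0·14 + 1·7 = 23
  a_9 = 1·23 + 0·16 + 1·14 = 37
  a_10 = 1·37 + 0·23 + 1·16 = 53
  a_11 = 1·53 + 0·37 + 1·23 = 76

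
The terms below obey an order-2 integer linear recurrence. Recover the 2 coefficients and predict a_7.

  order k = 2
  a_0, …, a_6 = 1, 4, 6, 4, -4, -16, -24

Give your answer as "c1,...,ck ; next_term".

  a_2 = 2·4 + -2·1 = 6
  a_3 = 2·6 + -2·4 = 4
  a_4 = 2·4 + -2·6 = -4
  a_5 = 2·-4 + -2·4 = -16
  a_6 = 2·-16 + -2·-4 = -24
  a_7 = 2·-24 + -2·-16 = -16

2,-2 ; -16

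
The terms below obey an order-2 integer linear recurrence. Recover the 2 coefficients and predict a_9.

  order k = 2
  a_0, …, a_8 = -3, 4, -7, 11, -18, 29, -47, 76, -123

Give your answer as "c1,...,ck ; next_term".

  a_2 = -1·4 + 1·-3 = -7
  a_3 = -1·-7 + 1·4 = 11
  a_4 = -1·11 + 1·-7 = -18
  a_5 = -1·-18 + 1·11 = 29
  a_6 = -1·29 + 1·-18 = -47
  a_7 = -1·-47 + 1·29 = 76
  a_8 = -1·76 + 1·-47 = -123
  a_9 = -1·-123 + 1·76 = 199

-1,1 ; 199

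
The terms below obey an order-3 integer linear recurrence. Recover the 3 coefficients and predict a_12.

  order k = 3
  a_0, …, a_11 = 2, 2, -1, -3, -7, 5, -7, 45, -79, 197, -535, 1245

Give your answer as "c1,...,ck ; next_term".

-1,2,-4 ; -3103

  a_3 = -1·-1 + 2·2 + -4·2 = -3
  a_4 = -1·-3 + 2·-1 + -4·2 = -7
  a_5 = -1·-7 + 2·-3 + -4·-1 = 5
  a_6 = -1·5 + 2·-7 + -4·-3 = -7
  a_7 = -1·-7 + 2·5 + -4·-7 = 45
  a_8 = -1·45 + 2·-7 + -4·5 = -79
  a_9 = -1·-79 + 2·45 + -4·-7 = 197
  a_10 = -1·197 + 2·-79 + -4·45 = -535
  a_11 = -1·-535 + 2·197 + -4·-79 = 1245
  a_12 = -1·1245 + 2·-535 + -4·197 = -3103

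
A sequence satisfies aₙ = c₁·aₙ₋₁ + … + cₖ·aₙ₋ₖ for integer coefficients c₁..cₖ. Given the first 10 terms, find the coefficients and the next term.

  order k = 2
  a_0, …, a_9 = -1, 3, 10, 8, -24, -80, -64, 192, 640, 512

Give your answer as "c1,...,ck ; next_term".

2,-4 ; -1536

  a_2 = 2·3 + -4·-1 = 10
  a_3 = 2·10 + -4·3 = 8
  a_4 = 2·8 + -4·10 = -24
  a_5 = 2·-24 + -4·8 = -80
  a_6 = 2·-80 + -4·-24 = -64
  a_7 = 2·-64 + -4·-80 = 192
  a_8 = 2·192 + -4·-64 = 640
  a_9 = 2·640 + -4·192 = 512
  a_10 = 2·512 + -4·640 = -1536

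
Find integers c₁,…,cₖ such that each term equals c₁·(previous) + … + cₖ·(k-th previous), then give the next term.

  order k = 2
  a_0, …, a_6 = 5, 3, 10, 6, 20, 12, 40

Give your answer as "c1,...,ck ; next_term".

0,2 ; 24

  a_2 = 0·3 + 2·5 = 10
  a_3 = 0·10 + 2·3 = 6
  a_4 = 0·6 + 2·10 = 20
  a_5 = 0·20 + 2·6 = 12
  a_6 = 0·12 + 2·20 = 40
  a_7 = 0·40 + 2·12 = 24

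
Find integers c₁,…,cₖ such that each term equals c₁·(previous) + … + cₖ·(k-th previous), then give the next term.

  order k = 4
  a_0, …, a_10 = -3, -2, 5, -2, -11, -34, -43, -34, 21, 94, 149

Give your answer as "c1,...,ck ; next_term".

  a_4 = 2·-2 + -1·5 + -2·-2 + 2·-3 = -11
  a_5 = 2·-11 + -1·-2 + -2·5 + 2·-2 = -34
  a_6 = 2·-34 + -1·-11 + -2·-2 + 2·5 = -43
  a_7 = 2·-43 + -1·-34 + -2·-11 + 2·-2 = -34
  a_8 = 2·-34 + -1·-43 + -2·-34 + 2·-11 = 21
  a_9 = 2·21 + -1·-34 + -2·-43 + 2·-34 = 94
  a_10 = 2·94 + -1·21 + -2·-34 + 2·-43 = 149
  a_11 = 2·149 + -1·94 + -2·21 + 2·-34 = 94

2,-1,-2,2 ; 94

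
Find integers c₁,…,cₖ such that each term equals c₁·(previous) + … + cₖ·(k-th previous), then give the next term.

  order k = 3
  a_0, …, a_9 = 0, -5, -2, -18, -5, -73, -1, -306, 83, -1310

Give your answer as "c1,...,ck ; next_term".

-1,4,3 ; 724

  a_3 = -1·-2 + 4·-5 + 3·0 = -18
  a_4 = -1·-18 + 4·-2 + 3·-5 = -5
  a_5 = -1·-5 + 4·-18 + 3·-2 = -73
  a_6 = -1·-73 + 4·-5 + 3·-18 = -1
  a_7 = -1·-1 + 4·-73 + 3·-5 = -306
  a_8 = -1·-306 + 4·-1 + 3·-73 = 83
  a_9 = -1·83 + 4·-306 + 3·-1 = -1310
  a_10 = -1·-1310 + 4·83 + 3·-306 = 724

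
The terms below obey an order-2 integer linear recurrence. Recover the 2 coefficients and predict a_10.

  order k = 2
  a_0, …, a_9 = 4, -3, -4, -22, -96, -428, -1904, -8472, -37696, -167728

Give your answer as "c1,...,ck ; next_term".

  a_2 = 4·-3 + 2·4 = -4
  a_3 = 4·-4 + 2·-3 = -22
  a_4 = 4·-22 + 2·-4 = -96
  a_5 = 4·-96 + 2·-22 = -428
  a_6 = 4·-428 + 2·-96 = -1904
  a_7 = 4·-1904 + 2·-428 = -8472
  a_8 = 4·-8472 + 2·-1904 = -37696
  a_9 = 4·-37696 + 2·-8472 = -167728
  a_10 = 4·-167728 + 2·-37696 = -746304

4,2 ; -746304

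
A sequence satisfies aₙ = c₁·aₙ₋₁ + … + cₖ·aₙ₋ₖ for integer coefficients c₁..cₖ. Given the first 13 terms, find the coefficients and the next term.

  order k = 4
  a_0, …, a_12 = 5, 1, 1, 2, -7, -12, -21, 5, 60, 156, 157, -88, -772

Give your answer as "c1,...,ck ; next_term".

1,0,-4,-1 ; -1556

  a_4 = 1·2 + 0·1 + -4·1 + -1·5 = -7
  a_5 = 1·-7 + 0·2 + -4·1 + -1·1 = -12
  a_6 = 1·-12 + 0·-7 + -4·2 + -1·1 = -21
  a_7 = 1·-21 + 0·-12 + -4·-7 + -1·2 = 5
  a_8 = 1·5 + 0·-21 + -4·-12 + -1·-7 = 60
  a_9 = 1·60 + 0·5 + -4·-21 + -1·-12 = 156
  a_10 = 1·156 + 0·60 + -4·5 + -1·-21 = 157
  a_11 = 1·157 + 0·156 + -4·60 + -1·5 = -88
  a_12 = 1·-88 + 0·157 + -4·156 + -1·60 = -772
  a_13 = 1·-772 + 0·-88 + -4·157 + -1·156 = -1556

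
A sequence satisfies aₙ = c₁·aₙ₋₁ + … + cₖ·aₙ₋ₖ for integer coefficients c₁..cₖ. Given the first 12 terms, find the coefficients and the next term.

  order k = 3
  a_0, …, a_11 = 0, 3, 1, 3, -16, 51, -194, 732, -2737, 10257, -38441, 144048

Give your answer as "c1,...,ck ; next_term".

-3,2,-3 ; -539797

  a_3 = -3·1 + 2·3 + -3·0 = 3
  a_4 = -3·3 + 2·1 + -3·3 = -16
  a_5 = -3·-16 + 2·3 + -3·1 = 51
  a_6 = -3·51 + 2·-16 + -3·3 = -194
  a_7 = -3·-194 + 2·51 + -3·-16 = 732
  a_8 = -3·732 + 2·-194 + -3·51 = -2737
  a_9 = -3·-2737 + 2·732 + -3·-194 = 10257
  a_10 = -3·10257 + 2·-2737 + -3·732 = -38441
  a_11 = -3·-38441 + 2·10257 + -3·-2737 = 144048
  a_12 = -3·144048 + 2·-38441 + -3·10257 = -539797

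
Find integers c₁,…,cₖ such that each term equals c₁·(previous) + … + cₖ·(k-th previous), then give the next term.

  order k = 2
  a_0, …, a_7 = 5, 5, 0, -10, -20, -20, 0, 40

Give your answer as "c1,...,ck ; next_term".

  a_2 = 2·5 + -2·5 = 0
  a_3 = 2·0 + -2·5 = -10
  a_4 = 2·-10 + -2·0 = -20
  a_5 = 2·-20 + -2·-10 = -20
  a_6 = 2·-20 + -2·-20 = 0
  a_7 = 2·0 + -2·-20 = 40
  a_8 = 2·40 + -2·0 = 80

2,-2 ; 80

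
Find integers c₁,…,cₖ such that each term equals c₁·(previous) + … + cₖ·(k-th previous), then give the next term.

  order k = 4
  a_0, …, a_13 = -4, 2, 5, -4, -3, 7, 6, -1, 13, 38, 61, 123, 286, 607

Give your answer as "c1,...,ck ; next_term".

1,1,2,2 ; 1261

  a_4 = 1·-4 + 1·5 + 2·2 + 2·-4 = -3
  a_5 = 1·-3 + 1·-4 + 2·5 + 2·2 = 7
  a_6 = 1·7 + 1·-3 + 2·-4 + 2·5 = 6
  a_7 = 1·6 + 1·7 + 2·-3 + 2·-4 = -1
  a_8 = 1·-1 + 1·6 + 2·7 + 2·-3 = 13
  a_9 = 1·13 + 1·-1 + 2·6 + 2·7 = 38
  a_10 = 1·38 + 1·13 + 2·-1 + 2·6 = 61
  a_11 = 1·61 + 1·38 + 2·13 + 2·-1 = 123
  a_12 = 1·123 + 1·61 + 2·38 + 2·13 = 286
  a_13 = 1·286 + 1·123 + 2·61 + 2·38 = 607
  a_14 = 1·607 + 1·286 + 2·123 + 2·61 = 1261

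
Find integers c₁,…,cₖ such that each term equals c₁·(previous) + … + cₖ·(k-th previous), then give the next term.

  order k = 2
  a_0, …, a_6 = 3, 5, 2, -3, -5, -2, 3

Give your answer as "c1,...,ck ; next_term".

1,-1 ; 5

  a_2 = 1·5 + -1·3 = 2
  a_3 = 1·2 + -1·5 = -3
  a_4 = 1·-3 + -1·2 = -5
  a_5 = 1·-5 + -1·-3 = -2
  a_6 = 1·-2 + -1·-5 = 3
  a_7 = 1·3 + -1·-2 = 5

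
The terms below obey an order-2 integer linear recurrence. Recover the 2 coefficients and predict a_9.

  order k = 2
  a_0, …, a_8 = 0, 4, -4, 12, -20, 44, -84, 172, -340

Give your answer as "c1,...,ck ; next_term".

  a_2 = -1·4 + 2·0 = -4
  a_3 = -1·-4 + 2·4 = 12
  a_4 = -1·12 + 2·-4 = -20
  a_5 = -1·-20 + 2·12 = 44
  a_6 = -1·44 + 2·-20 = -84
  a_7 = -1·-84 + 2·44 = 172
  a_8 = -1·172 + 2·-84 = -340
  a_9 = -1·-340 + 2·172 = 684

-1,2 ; 684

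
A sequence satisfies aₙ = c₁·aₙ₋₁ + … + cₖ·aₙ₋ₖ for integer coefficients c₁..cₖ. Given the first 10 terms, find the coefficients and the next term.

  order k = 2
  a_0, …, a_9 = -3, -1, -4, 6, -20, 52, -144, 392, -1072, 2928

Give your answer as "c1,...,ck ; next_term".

-2,2 ; -8000

  a_2 = -2·-1 + 2·-3 = -4
  a_3 = -2·-4 + 2·-1 = 6
  a_4 = -2·6 + 2·-4 = -20
  a_5 = -2·-20 + 2·6 = 52
  a_6 = -2·52 + 2·-20 = -144
  a_7 = -2·-144 + 2·52 = 392
  a_8 = -2·392 + 2·-144 = -1072
  a_9 = -2·-1072 + 2·392 = 2928
  a_10 = -2·2928 + 2·-1072 = -8000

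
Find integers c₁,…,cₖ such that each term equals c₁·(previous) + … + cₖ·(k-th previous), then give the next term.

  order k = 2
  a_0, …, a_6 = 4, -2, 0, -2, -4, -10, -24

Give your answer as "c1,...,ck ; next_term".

2,1 ; -58

  a_2 = 2·-2 + 1·4 = 0
  a_3 = 2·0 + 1·-2 = -2
  a_4 = 2·-2 + 1·0 = -4
  a_5 = 2·-4 + 1·-2 = -10
  a_6 = 2·-10 + 1·-4 = -24
  a_7 = 2·-24 + 1·-10 = -58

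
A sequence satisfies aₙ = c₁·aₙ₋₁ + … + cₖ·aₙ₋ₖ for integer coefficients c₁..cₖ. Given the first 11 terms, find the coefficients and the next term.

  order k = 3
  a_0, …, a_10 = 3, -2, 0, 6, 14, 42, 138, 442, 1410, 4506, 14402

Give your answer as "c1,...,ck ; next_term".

  a_3 = 3·0 + 0·-2 + 2·3 = 6
  a_4 = 3·6 + 0·0 + 2·-2 = 14
  a_5 = 3·14 + 0·6 + 2·0 = 42
  a_6 = 3·42 + 0·14 + 2·6 = 138
  a_7 = 3·138 + 0·42 + 2·14 = 442
  a_8 = 3·442 + 0·138 + 2·42 = 1410
  a_9 = 3·1410 + 0·442 + 2·138 = 4506
  a_10 = 3·4506 + 0·1410 + 2·442 = 14402
  a_11 = 3·14402 + 0·4506 + 2·1410 = 46026

3,0,2 ; 46026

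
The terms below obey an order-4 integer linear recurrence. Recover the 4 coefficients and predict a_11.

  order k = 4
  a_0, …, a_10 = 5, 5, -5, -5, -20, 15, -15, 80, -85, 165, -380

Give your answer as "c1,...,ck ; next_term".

-1,1,-2,-2 ; 555

  a_4 = -1·-5 + 1·-5 + -2·5 + -2·5 = -20
  a_5 = -1·-20 + 1·-5 + -2·-5 + -2·5 = 15
  a_6 = -1·15 + 1·-20 + -2·-5 + -2·-5 = -15
  a_7 = -1·-15 + 1·15 + -2·-20 + -2·-5 = 80
  a_8 = -1·80 + 1·-15 + -2·15 + -2·-20 = -85
  a_9 = -1·-85 + 1·80 + -2·-15 + -2·15 = 165
  a_10 = -1·165 + 1·-85 + -2·80 + -2·-15 = -380
  a_11 = -1·-380 + 1·165 + -2·-85 + -2·80 = 555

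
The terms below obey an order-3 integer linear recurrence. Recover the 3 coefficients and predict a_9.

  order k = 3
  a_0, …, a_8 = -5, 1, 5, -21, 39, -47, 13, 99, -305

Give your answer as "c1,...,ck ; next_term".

-2,-1,2 ; 537

  a_3 = -2·5 + -1·1 + 2·-5 = -21
  a_4 = -2·-21 + -1·5 + 2·1 = 39
  a_5 = -2·39 + -1·-21 + 2·5 = -47
  a_6 = -2·-47 + -1·39 + 2·-21 = 13
  a_7 = -2·13 + -1·-47 + 2·39 = 99
  a_8 = -2·99 + -1·13 + 2·-47 = -305
  a_9 = -2·-305 + -1·99 + 2·13 = 537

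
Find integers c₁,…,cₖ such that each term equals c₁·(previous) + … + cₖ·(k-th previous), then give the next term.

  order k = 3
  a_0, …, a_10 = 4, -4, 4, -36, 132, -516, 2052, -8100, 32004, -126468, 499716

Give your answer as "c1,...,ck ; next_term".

-3,3,-3 ; -1974564

  a_3 = -3·4 + 3·-4 + -3·4 = -36
  a_4 = -3·-36 + 3·4 + -3·-4 = 132
  a_5 = -3·132 + 3·-36 + -3·4 = -516
  a_6 = -3·-516 + 3·132 + -3·-36 = 2052
  a_7 = -3·2052 + 3·-516 + -3·132 = -8100
  a_8 = -3·-8100 + 3·2052 + -3·-516 = 32004
  a_9 = -3·32004 + 3·-8100 + -3·2052 = -126468
  a_10 = -3·-126468 + 3·32004 + -3·-8100 = 499716
  a_11 = -3·499716 + 3·-126468 + -3·32004 = -1974564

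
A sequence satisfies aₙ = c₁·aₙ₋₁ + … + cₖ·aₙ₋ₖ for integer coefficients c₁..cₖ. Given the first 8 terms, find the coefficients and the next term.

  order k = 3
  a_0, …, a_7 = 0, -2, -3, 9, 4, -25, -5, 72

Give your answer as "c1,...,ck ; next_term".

  a_3 = -1·-3 + -3·-2 + -2·0 = 9
  a_4 = -1·9 + -3·-3 + -2·-2 = 4
  a_5 = -1·4 + -3·9 + -2·-3 = -25
  a_6 = -1·-25 + -3·4 + -2·9 = -5
  a_7 = -1·-5 + -3·-25 + -2·4 = 72
  a_8 = -1·72 + -3·-5 + -2·-25 = -7

-1,-3,-2 ; -7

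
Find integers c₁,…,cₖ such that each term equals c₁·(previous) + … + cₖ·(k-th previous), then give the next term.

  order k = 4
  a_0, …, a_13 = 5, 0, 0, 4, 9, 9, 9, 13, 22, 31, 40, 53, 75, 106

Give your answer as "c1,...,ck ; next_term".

  a_4 = 1·4 + 0·0 + 0·0 + 1·5 = 9
  a_5 = 1·9 + 0·4 + 0·0 + 1·0 = 9
  a_6 = 1·9 + 0·9 + 0·4 + 1·0 = 9
  a_7 = 1·9 + 0·9 + 0·9 + 1·4 = 13
  a_8 = 1·13 + 0·9 + 0·9 + 1·9 = 22
  a_9 = 1·22 + 0·13 + 0·9 + 1·9 = 31
  a_10 = 1·31 + 0·22 + 0·13 + 1·9 = 40
  a_11 = 1·40 + 0·31 + 0·22 + 1·13 = 53
  a_12 = 1·53 + 0·40 + 0·31 + 1·22 = 75
  a_13 = 1·75 + 0·53 + 0·40 + 1·31 = 106
  a_14 = 1·106 + 0·75 + 0·53 + 1·40 = 146

1,0,0,1 ; 146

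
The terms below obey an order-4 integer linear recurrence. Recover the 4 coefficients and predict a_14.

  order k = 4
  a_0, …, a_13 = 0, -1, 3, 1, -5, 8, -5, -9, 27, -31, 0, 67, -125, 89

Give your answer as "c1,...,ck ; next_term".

-1,-1,1,-1 ; 103

  a_4 = -1·1 + -1·3 + 1·-1 + -1·0 = -5
  a_5 = -1·-5 + -1·1 + 1·3 + -1·-1 = 8
  a_6 = -1·8 + -1·-5 + 1·1 + -1·3 = -5
  a_7 = -1·-5 + -1·8 + 1·-5 + -1·1 = -9
  a_8 = -1·-9 + -1·-5 + 1·8 + -1·-5 = 27
  a_9 = -1·27 + -1·-9 + 1·-5 + -1·8 = -31
  a_10 = -1·-31 + -1·27 + 1·-9 + -1·-5 = 0
  a_11 = -1·0 + -1·-31 + 1·27 + -1·-9 = 67
  a_12 = -1·67 + -1·0 + 1·-31 + -1·27 = -125
  a_13 = -1·-125 + -1·67 + 1·0 + -1·-31 = 89
  a_14 = -1·89 + -1·-125 + 1·67 + -1·0 = 103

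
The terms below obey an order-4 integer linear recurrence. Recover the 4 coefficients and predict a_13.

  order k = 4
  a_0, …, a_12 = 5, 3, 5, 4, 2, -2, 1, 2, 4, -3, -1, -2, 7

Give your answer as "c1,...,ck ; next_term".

  a_4 = 0·4 + 0·5 + -1·3 + 1·5 = 2
  a_5 = 0·2 + 0·4 + -1·5 + 1·3 = -2
  a_6 = 0·-2 + 0·2 + -1·4 + 1·5 = 1
  a_7 = 0·1 + 0·-2 + -1·2 + 1·4 = 2
  a_8 = 0·2 + 0·1 + -1·-2 + 1·2 = 4
  a_9 = 0·4 + 0·2 + -1·1 + 1·-2 = -3
  a_10 = 0·-3 + 0·4 + -1·2 + 1·1 = -1
  a_11 = 0·-1 + 0·-3 + -1·4 + 1·2 = -2
  a_12 = 0·-2 + 0·-1 + -1·-3 + 1·4 = 7
  a_13 = 0·7 + 0·-2 + -1·-1 + 1·-3 = -2

0,0,-1,1 ; -2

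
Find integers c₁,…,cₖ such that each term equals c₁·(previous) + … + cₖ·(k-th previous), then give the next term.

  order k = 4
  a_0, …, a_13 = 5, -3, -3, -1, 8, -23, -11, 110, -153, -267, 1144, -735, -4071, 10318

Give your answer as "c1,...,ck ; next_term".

  a_4 = -1·-1 + -3·-3 + 4·-3 + 2·5 = 8
  a_5 = -1·8 + -3·-1 + 4·-3 + 2·-3 = -23
  a_6 = -1·-23 + -3·8 + 4·-1 + 2·-3 = -11
  a_7 = -1·-11 + -3·-23 + 4·8 + 2·-1 = 110
  a_8 = -1·110 + -3·-11 + 4·-23 + 2·8 = -153
  a_9 = -1·-153 + -3·110 + 4·-11 + 2·-23 = -267
  a_10 = -1·-267 + -3·-153 + 4·110 + 2·-11 = 1144
  a_11 = -1·1144 + -3·-267 + 4·-153 + 2·110 = -735
  a_12 = -1·-735 + -3·1144 + 4·-267 + 2·-153 = -4071
  a_13 = -1·-4071 + -3·-735 + 4·1144 + 2·-267 = 10318
  a_14 = -1·10318 + -3·-4071 + 4·-735 + 2·1144 = 1243

-1,-3,4,2 ; 1243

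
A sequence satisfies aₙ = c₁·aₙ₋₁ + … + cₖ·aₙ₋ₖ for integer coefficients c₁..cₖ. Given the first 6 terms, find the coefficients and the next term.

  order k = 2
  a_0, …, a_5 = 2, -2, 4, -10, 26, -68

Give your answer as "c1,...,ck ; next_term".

  a_2 = -3·-2 + -1·2 = 4
  a_3 = -3·4 + -1·-2 = -10
  a_4 = -3·-10 + -1·4 = 26
  a_5 = -3·26 + -1·-10 = -68
  a_6 = -3·-68 + -1·26 = 178

-3,-1 ; 178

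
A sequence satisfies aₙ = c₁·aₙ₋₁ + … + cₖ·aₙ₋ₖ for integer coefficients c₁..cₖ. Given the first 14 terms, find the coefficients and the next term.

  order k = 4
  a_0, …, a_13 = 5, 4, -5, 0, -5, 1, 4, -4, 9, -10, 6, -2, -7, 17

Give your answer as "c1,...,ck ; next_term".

-1,0,0,-1 ; -23

  a_4 = -1·0 + 0·-5 + 0·4 + -1·5 = -5
  a_5 = -1·-5 + 0·0 + 0·-5 + -1·4 = 1
  a_6 = -1·1 + 0·-5 + 0·0 + -1·-5 = 4
  a_7 = -1·4 + 0·1 + 0·-5 + -1·0 = -4
  a_8 = -1·-4 + 0·4 + 0·1 + -1·-5 = 9
  a_9 = -1·9 + 0·-4 + 0·4 + -1·1 = -10
  a_10 = -1·-10 + 0·9 + 0·-4 + -1·4 = 6
  a_11 = -1·6 + 0·-10 + 0·9 + -1·-4 = -2
  a_12 = -1·-2 + 0·6 + 0·-10 + -1·9 = -7
  a_13 = -1·-7 + 0·-2 + 0·6 + -1·-10 = 17
  a_14 = -1·17 + 0·-7 + 0·-2 + -1·6 = -23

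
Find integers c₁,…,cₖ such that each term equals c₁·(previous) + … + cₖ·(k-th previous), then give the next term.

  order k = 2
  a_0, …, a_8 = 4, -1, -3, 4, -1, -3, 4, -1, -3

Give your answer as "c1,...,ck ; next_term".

-1,-1 ; 4

  a_2 = -1·-1 + -1·4 = -3
  a_3 = -1·-3 + -1·-1 = 4
  a_4 = -1·4 + -1·-3 = -1
  a_5 = -1·-1 + -1·4 = -3
  a_6 = -1·-3 + -1·-1 = 4
  a_7 = -1·4 + -1·-3 = -1
  a_8 = -1·-1 + -1·4 = -3
  a_9 = -1·-3 + -1·-1 = 4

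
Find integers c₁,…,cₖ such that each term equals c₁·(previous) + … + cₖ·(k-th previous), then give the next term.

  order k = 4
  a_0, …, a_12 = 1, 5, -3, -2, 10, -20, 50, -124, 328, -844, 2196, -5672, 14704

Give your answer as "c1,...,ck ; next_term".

-2,2,2,2 ; -38048

  a_4 = -2·-2 + 2·-3 + 2·5 + 2·1 = 10
  a_5 = -2·10 + 2·-2 + 2·-3 + 2·5 = -20
  a_6 = -2·-20 + 2·10 + 2·-2 + 2·-3 = 50
  a_7 = -2·50 + 2·-20 + 2·10 + 2·-2 = -124
  a_8 = -2·-124 + 2·50 + 2·-20 + 2·10 = 328
  a_9 = -2·328 + 2·-124 + 2·50 + 2·-20 = -844
  a_10 = -2·-844 + 2·328 + 2·-124 + 2·50 = 2196
  a_11 = -2·2196 + 2·-844 + 2·328 + 2·-124 = -5672
  a_12 = -2·-5672 + 2·2196 + 2·-844 + 2·328 = 14704
  a_13 = -2·14704 + 2·-5672 + 2·2196 + 2·-844 = -38048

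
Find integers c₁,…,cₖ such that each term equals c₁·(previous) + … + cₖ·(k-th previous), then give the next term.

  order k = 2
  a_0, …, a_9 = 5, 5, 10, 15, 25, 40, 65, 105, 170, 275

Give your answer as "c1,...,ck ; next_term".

1,1 ; 445

  a_2 = 1·5 + 1·5 = 10
  a_3 = 1·10 + 1·5 = 15
  a_4 = 1·15 + 1·10 = 25
  a_5 = 1·25 + 1·15 = 40
  a_6 = 1·40 + 1·25 = 65
  a_7 = 1·65 + 1·40 = 105
  a_8 = 1·105 + 1·65 = 170
  a_9 = 1·170 + 1·105 = 275
  a_10 = 1·275 + 1·170 = 445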